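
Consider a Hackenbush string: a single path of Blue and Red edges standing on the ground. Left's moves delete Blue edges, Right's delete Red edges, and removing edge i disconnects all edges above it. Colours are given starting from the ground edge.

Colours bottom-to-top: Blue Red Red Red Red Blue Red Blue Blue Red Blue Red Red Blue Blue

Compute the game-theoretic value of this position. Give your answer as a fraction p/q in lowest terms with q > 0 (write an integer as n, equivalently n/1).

1447/16384

Recurse on prefixes of the 15-edge string Blue Red Red Red Red Blue Red Blue Blue Red Blue Red Red Blue Blue:
g_1 [B]  L=[0]  R=[none]  → 1
g_2 [BR]  L=[0]  R=[1]  → 1/2
g_3 [BRR]  L=[0]  R=[1/2,1]  → 1/4
g_4 [BRRR]  L=[0]  R=[1/4,1/2,1]  → 1/8
g_5 [BRRRR]  L=[0]  R=[1/8,1/4,1/2,1]  → 1/16
g_6 [BRRRRB]  L=[0,1/16]  R=[1/8,1/4,1/2,1]  → 3/32
g_7 [BRRRRBR]  L=[0,1/16]  R=[3/32,1/8,1/4,1/2,1]  → 5/64
g_8 [BRRRRBRB]  L=[0,1/16,5/64]  R=[3/32,1/8,1/4,1/2,1]  → 11/128
g_9 [BRRRRBRBB]  L=[0,1/16,5/64,11/128]  R=[3/32,1/8,1/4,1/2,1]  → 23/256
g_10 [BRRRRBRBBR]  L=[0,1/16,5/64,11/128]  R=[23/256,3/32,1/8,1/4,1/2,1]  → 45/512
g_11 [BRRRRBRBBRB]  L=[0,1/16,5/64,11/128,45/512]  R=[23/256,3/32,1/8,1/4,1/2,1]  → 91/1024
g_12 [BRRRRBRBBRBR]  L=[0,1/16,5/64,11/128,45/512]  R=[91/1024,23/256,3/32,1/8,1/4,1/2,1]  → 181/2048
g_13 [BRRRRBRBBRBRR]  L=[0,1/16,5/64,11/128,45/512]  R=[181/2048,91/1024,23/256,3/32,1/8,1/4,1/2,1]  → 361/4096
g_14 [BRRRRBRBBRBRRB]  L=[0,1/16,5/64,11/128,45/512,361/4096]  R=[181/2048,91/1024,23/256,3/32,1/8,1/4,1/2,1]  → 723/8192
g_15 [BRRRRBRBBRBRRBB]  L=[0,1/16,5/64,11/128,45/512,361/4096,723/8192]  R=[181/2048,91/1024,23/256,3/32,1/8,1/4,1/2,1]  → 1447/16384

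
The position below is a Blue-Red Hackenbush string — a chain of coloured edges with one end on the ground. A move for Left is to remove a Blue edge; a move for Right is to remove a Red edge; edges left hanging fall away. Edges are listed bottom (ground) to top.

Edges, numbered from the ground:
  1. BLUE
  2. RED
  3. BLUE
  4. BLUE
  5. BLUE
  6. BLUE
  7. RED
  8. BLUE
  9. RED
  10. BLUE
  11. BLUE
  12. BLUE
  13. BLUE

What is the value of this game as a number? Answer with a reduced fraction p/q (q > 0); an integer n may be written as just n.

Prefix values for BLUE RED BLUE BLUE BLUE BLUE RED BLUE RED BLUE BLUE BLUE BLUE via {L|R} + simplicity:
step 1: add BLUE to get B; options L={ 0 } R={ (no moves) } so 1
step 2: add RED to get BR; options L={ 0 } R={ 1 } so 1/2
step 3: add BLUE to get BRB; options L={ 0 1/2 } R={ 1 } so 3/4
step 4: add BLUE to get BRBB; options L={ 0 1/2 3/4 } R={ 1 } so 7/8
step 5: add BLUE to get BRBBB; options L={ 0 1/2 3/4 7/8 } R={ 1 } so 15/16
step 6: add BLUE to get BRBBBB; options L={ 0 1/2 3/4 7/8 15/16 } R={ 1 } so 31/32
step 7: add RED to get BRBBBBR; options L={ 0 1/2 3/4 7/8 15/16 } R={ 31/32 1 } so 61/64
step 8: add BLUE to get BRBBBBRB; options L={ 0 1/2 3/4 7/8 15/16 61/64 } R={ 31/32 1 } so 123/128
step 9: add RED to get BRBBBBRBR; options L={ 0 1/2 3/4 7/8 15/16 61/64 } R={ 123/128 31/32 1 } so 245/256
step 10: add BLUE to get BRBBBBRBRB; options L={ 0 1/2 3/4 7/8 15/16 61/64 245/256 } R={ 123/128 31/32 1 } so 491/512
step 11: add BLUE to get BRBBBBRBRBB; options L={ 0 1/2 3/4 7/8 15/16 61/64 245/256 491/512 } R={ 123/128 31/32 1 } so 983/1024
step 12: add BLUE to get BRBBBBRBRBBB; options L={ 0 1/2 3/4 7/8 15/16 61/64 245/256 491/512 983/1024 } R={ 123/128 31/32 1 } so 1967/2048
step 13: add BLUE to get BRBBBBRBRBBBB; options L={ 0 1/2 3/4 7/8 15/16 61/64 245/256 491/512 983/1024 1967/2048 } R={ 123/128 31/32 1 } so 3935/4096

3935/4096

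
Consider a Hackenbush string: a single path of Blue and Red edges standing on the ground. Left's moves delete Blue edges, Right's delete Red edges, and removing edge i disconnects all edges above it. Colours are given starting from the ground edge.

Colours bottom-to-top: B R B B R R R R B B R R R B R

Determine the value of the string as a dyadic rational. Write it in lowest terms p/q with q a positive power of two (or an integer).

step 1: add B to get B; options L={ 0 } R={ none } => 1
step 2: add R to get BR; options L={ 0 } R={ 1 } => 1/2
step 3: add B to get BRB; options L={ 0, 1/2 } R={ 1 } => 3/4
step 4: add B to get BRBB; options L={ 0, 1/2, 3/4 } R={ 1 } => 7/8
step 5: add R to get BRBBR; options L={ 0, 1/2, 3/4 } R={ 7/8, 1 } => 13/16
step 6: add R to get BRBBRR; options L={ 0, 1/2, 3/4 } R={ 13/16, 7/8, 1 } => 25/32
step 7: add R to get BRBBRRR; options L={ 0, 1/2, 3/4 } R={ 25/32, 13/16, 7/8, 1 } => 49/64
step 8: add R to get BRBBRRRR; options L={ 0, 1/2, 3/4 } R={ 49/64, 25/32, 13/16, 7/8, 1 } => 97/128
step 9: add B to get BRBBRRRRB; options L={ 0, 1/2, 3/4, 97/128 } R={ 49/64, 25/32, 13/16, 7/8, 1 } => 195/256
step 10: add B to get BRBBRRRRBB; options L={ 0, 1/2, 3/4, 97/128, 195/256 } R={ 49/64, 25/32, 13/16, 7/8, 1 } => 391/512
step 11: add R to get BRBBRRRRBBR; options L={ 0, 1/2, 3/4, 97/128, 195/256 } R={ 391/512, 49/64, 25/32, 13/16, 7/8, 1 } => 781/1024
step 12: add R to get BRBBRRRRBBRR; options L={ 0, 1/2, 3/4, 97/128, 195/256 } R={ 781/1024, 391/512, 49/64, 25/32, 13/16, 7/8, 1 } => 1561/2048
step 13: add R to get BRBBRRRRBBRRR; options L={ 0, 1/2, 3/4, 97/128, 195/256 } R={ 1561/2048, 781/1024, 391/512, 49/64, 25/32, 13/16, 7/8, 1 } => 3121/4096
step 14: add B to get BRBBRRRRBBRRRB; options L={ 0, 1/2, 3/4, 97/128, 195/256, 3121/4096 } R={ 1561/2048, 781/1024, 391/512, 49/64, 25/32, 13/16, 7/8, 1 } => 6243/8192
step 15: add R to get BRBBRRRRBBRRRBR; options L={ 0, 1/2, 3/4, 97/128, 195/256, 3121/4096 } R={ 6243/8192, 1561/2048, 781/1024, 391/512, 49/64, 25/32, 13/16, 7/8, 1 } => 12485/16384

12485/16384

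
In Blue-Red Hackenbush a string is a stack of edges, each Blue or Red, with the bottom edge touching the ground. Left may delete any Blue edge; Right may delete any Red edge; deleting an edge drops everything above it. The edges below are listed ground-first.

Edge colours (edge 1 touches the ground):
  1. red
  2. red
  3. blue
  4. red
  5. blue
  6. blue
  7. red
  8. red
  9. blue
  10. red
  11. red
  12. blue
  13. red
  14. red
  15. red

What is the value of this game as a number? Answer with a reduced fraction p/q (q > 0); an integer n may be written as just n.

val(r) = { ∅ | 0 } so -1
val(rr) = { ∅ | -1 0 } so -2
val(rrb) = { -2 | -1 0 } so -3/2
val(rrbr) = { -2 | -3/2 -1 0 } so -7/4
val(rrbrb) = { -2 -7/4 | -3/2 -1 0 } so -13/8
val(rrbrbb) = { -2 -7/4 -13/8 | -3/2 -1 0 } so -25/16
val(rrbrbbr) = { -2 -7/4 -13/8 | -25/16 -3/2 -1 0 } so -51/32
val(rrbrbbrr) = { -2 -7/4 -13/8 | -51/32 -25/16 -3/2 -1 0 } so -103/64
val(rrbrbbrrb) = { -2 -7/4 -13/8 -103/64 | -51/32 -25/16 -3/2 -1 0 } so -205/128
val(rrbrbbrrbr) = { -2 -7/4 -13/8 -103/64 | -205/128 -51/32 -25/16 -3/2 -1 0 } so -411/256
val(rrbrbbrrbrr) = { -2 -7/4 -13/8 -103/64 | -411/256 -205/128 -51/32 -25/16 -3/2 -1 0 } so -823/512
val(rrbrbbrrbrrb) = { -2 -7/4 -13/8 -103/64 -823/512 | -411/256 -205/128 -51/32 -25/16 -3/2 -1 0 } so -1645/1024
val(rrbrbbrrbrrbr) = { -2 -7/4 -13/8 -103/64 -823/512 | -1645/1024 -411/256 -205/128 -51/32 -25/16 -3/2 -1 0 } so -3291/2048
val(rrbrbbrrbrrbrr) = { -2 -7/4 -13/8 -103/64 -823/512 | -3291/2048 -1645/1024 -411/256 -205/128 -51/32 -25/16 -3/2 -1 0 } so -6583/4096
val(rrbrbbrrbrrbrrr) = { -2 -7/4 -13/8 -103/64 -823/512 | -6583/4096 -3291/2048 -1645/1024 -411/256 -205/128 -51/32 -25/16 -3/2 -1 0 } so -13167/8192

-13167/8192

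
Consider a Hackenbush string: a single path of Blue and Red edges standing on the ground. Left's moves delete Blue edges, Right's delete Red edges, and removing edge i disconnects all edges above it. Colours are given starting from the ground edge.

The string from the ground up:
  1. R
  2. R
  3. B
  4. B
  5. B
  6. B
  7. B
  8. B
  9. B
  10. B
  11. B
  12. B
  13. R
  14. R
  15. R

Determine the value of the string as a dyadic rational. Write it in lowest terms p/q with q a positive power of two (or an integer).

Recurse on prefixes of the 15-edge string R R B B B B B B B B B B R R R:
step 1: add R to get R; options L={ · } R={ 0 } = -1
step 2: add R to get RR; options L={ · } R={ -1, 0 } = -2
step 3: add B to get RRB; options L={ -2 } R={ -1, 0 } = -3/2
step 4: add B to get RRBB; options L={ -2, -3/2 } R={ -1, 0 } = -5/4
step 5: add B to get RRBBB; options L={ -2, -3/2, -5/4 } R={ -1, 0 } = -9/8
step 6: add B to get RRBBBB; options L={ -2, -3/2, -5/4, -9/8 } R={ -1, 0 } = -17/16
step 7: add B to get RRBBBBB; options L={ -2, -3/2, -5/4, -9/8, -17/16 } R={ -1, 0 } = -33/32
step 8: add B to get RRBBBBBB; options L={ -2, -3/2, -5/4, -9/8, -17/16, -33/32 } R={ -1, 0 } = -65/64
step 9: add B to get RRBBBBBBB; options L={ -2, -3/2, -5/4, -9/8, -17/16, -33/32, -65/64 } R={ -1, 0 } = -129/128
step 10: add B to get RRBBBBBBBB; options L={ -2, -3/2, -5/4, -9/8, -17/16, -33/32, -65/64, -129/128 } R={ -1, 0 } = -257/256
step 11: add B to get RRBBBBBBBBB; options L={ -2, -3/2, -5/4, -9/8, -17/16, -33/32, -65/64, -129/128, -257/256 } R={ -1, 0 } = -513/512
step 12: add B to get RRBBBBBBBBBB; options L={ -2, -3/2, -5/4, -9/8, -17/16, -33/32, -65/64, -129/128, -257/256, -513/512 } R={ -1, 0 } = -1025/1024
step 13: add R to get RRBBBBBBBBBBR; options L={ -2, -3/2, -5/4, -9/8, -17/16, -33/32, -65/64, -129/128, -257/256, -513/512 } R={ -1025/1024, -1, 0 } = -2051/2048
step 14: add R to get RRBBBBBBBBBBRR; options L={ -2, -3/2, -5/4, -9/8, -17/16, -33/32, -65/64, -129/128, -257/256, -513/512 } R={ -2051/2048, -1025/1024, -1, 0 } = -4103/4096
step 15: add R to get RRBBBBBBBBBBRRR; options L={ -2, -3/2, -5/4, -9/8, -17/16, -33/32, -65/64, -129/128, -257/256, -513/512 } R={ -4103/4096, -2051/2048, -1025/1024, -1, 0 } = -8207/8192

-8207/8192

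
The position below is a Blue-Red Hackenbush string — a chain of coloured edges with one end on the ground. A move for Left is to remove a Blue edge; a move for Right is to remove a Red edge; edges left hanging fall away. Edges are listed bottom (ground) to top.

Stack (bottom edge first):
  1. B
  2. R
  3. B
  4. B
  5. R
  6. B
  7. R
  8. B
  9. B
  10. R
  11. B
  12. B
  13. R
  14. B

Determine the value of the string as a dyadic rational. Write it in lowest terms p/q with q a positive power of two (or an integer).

6875/8192

Recurse on prefixes of the 14-edge string B R B B R B R B B R B B R B:
value_1 [B]  L=[0]  R=[none]  → 1
value_2 [BR]  L=[0]  R=[1]  → 1/2
value_3 [BRB]  L=[0,1/2]  R=[1]  → 3/4
value_4 [BRBB]  L=[0,1/2,3/4]  R=[1]  → 7/8
value_5 [BRBBR]  L=[0,1/2,3/4]  R=[7/8,1]  → 13/16
value_6 [BRBBRB]  L=[0,1/2,3/4,13/16]  R=[7/8,1]  → 27/32
value_7 [BRBBRBR]  L=[0,1/2,3/4,13/16]  R=[27/32,7/8,1]  → 53/64
value_8 [BRBBRBRB]  L=[0,1/2,3/4,13/16,53/64]  R=[27/32,7/8,1]  → 107/128
value_9 [BRBBRBRBB]  L=[0,1/2,3/4,13/16,53/64,107/128]  R=[27/32,7/8,1]  → 215/256
value_10 [BRBBRBRBBR]  L=[0,1/2,3/4,13/16,53/64,107/128]  R=[215/256,27/32,7/8,1]  → 429/512
value_11 [BRBBRBRBBRB]  L=[0,1/2,3/4,13/16,53/64,107/128,429/512]  R=[215/256,27/32,7/8,1]  → 859/1024
value_12 [BRBBRBRBBRBB]  L=[0,1/2,3/4,13/16,53/64,107/128,429/512,859/1024]  R=[215/256,27/32,7/8,1]  → 1719/2048
value_13 [BRBBRBRBBRBBR]  L=[0,1/2,3/4,13/16,53/64,107/128,429/512,859/1024]  R=[1719/2048,215/256,27/32,7/8,1]  → 3437/4096
value_14 [BRBBRBRBBRBBRB]  L=[0,1/2,3/4,13/16,53/64,107/128,429/512,859/1024,3437/4096]  R=[1719/2048,215/256,27/32,7/8,1]  → 6875/8192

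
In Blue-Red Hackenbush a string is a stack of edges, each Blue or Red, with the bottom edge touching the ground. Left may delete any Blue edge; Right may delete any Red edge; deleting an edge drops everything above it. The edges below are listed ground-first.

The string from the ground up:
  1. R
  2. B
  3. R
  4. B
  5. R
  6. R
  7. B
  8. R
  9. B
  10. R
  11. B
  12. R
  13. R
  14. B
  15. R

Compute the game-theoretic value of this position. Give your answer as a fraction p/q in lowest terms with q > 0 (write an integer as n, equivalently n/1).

Prefix values for R B R B R R B R B R B R R B R via {L|R} + simplicity:
step 1: add R to get R; options L={ — } R={ 0 } — -1
step 2: add B to get RB; options L={ -1 } R={ 0 } — -1/2
step 3: add R to get RBR; options L={ -1 } R={ -1/2 0 } — -3/4
step 4: add B to get RBRB; options L={ -1 -3/4 } R={ -1/2 0 } — -5/8
step 5: add R to get RBRBR; options L={ -1 -3/4 } R={ -5/8 -1/2 0 } — -11/16
step 6: add R to get RBRBRR; options L={ -1 -3/4 } R={ -11/16 -5/8 -1/2 0 } — -23/32
step 7: add B to get RBRBRRB; options L={ -1 -3/4 -23/32 } R={ -11/16 -5/8 -1/2 0 } — -45/64
step 8: add R to get RBRBRRBR; options L={ -1 -3/4 -23/32 } R={ -45/64 -11/16 -5/8 -1/2 0 } — -91/128
step 9: add B to get RBRBRRBRB; options L={ -1 -3/4 -23/32 -91/128 } R={ -45/64 -11/16 -5/8 -1/2 0 } — -181/256
step 10: add R to get RBRBRRBRBR; options L={ -1 -3/4 -23/32 -91/128 } R={ -181/256 -45/64 -11/16 -5/8 -1/2 0 } — -363/512
step 11: add B to get RBRBRRBRBRB; options L={ -1 -3/4 -23/32 -91/128 -363/512 } R={ -181/256 -45/64 -11/16 -5/8 -1/2 0 } — -725/1024
step 12: add R to get RBRBRRBRBRBR; options L={ -1 -3/4 -23/32 -91/128 -363/512 } R={ -725/1024 -181/256 -45/64 -11/16 -5/8 -1/2 0 } — -1451/2048
step 13: add R to get RBRBRRBRBRBRR; options L={ -1 -3/4 -23/32 -91/128 -363/512 } R={ -1451/2048 -725/1024 -181/256 -45/64 -11/16 -5/8 -1/2 0 } — -2903/4096
step 14: add B to get RBRBRRBRBRBRRB; options L={ -1 -3/4 -23/32 -91/128 -363/512 -2903/4096 } R={ -1451/2048 -725/1024 -181/256 -45/64 -11/16 -5/8 -1/2 0 } — -5805/8192
step 15: add R to get RBRBRRBRBRBRRBR; options L={ -1 -3/4 -23/32 -91/128 -363/512 -2903/4096 } R={ -5805/8192 -1451/2048 -725/1024 -181/256 -45/64 -11/16 -5/8 -1/2 0 } — -11611/16384

-11611/16384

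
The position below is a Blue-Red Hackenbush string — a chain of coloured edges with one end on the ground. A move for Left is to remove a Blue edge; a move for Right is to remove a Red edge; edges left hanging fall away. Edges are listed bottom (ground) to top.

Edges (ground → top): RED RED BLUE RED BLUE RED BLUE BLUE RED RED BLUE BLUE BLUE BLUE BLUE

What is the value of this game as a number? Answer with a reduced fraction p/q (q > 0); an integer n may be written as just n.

-13505/8192

Build v(s[:k]) for k = 1..15, string s = RED RED BLUE RED BLUE RED BLUE BLUE RED RED BLUE BLUE BLUE BLUE BLUE.
step 1: add RED to get R; options L={ · } R={ 0 } gives -1
step 2: add RED to get RR; options L={ · } R={ -1, 0 } gives -2
step 3: add BLUE to get RRB; options L={ -2 } R={ -1, 0 } gives -3/2
step 4: add RED to get RRBR; options L={ -2 } R={ -3/2, -1, 0 } gives -7/4
step 5: add BLUE to get RRBRB; options L={ -2, -7/4 } R={ -3/2, -1, 0 } gives -13/8
step 6: add RED to get RRBRBR; options L={ -2, -7/4 } R={ -13/8, -3/2, -1, 0 } gives -27/16
step 7: add BLUE to get RRBRBRB; options L={ -2, -7/4, -27/16 } R={ -13/8, -3/2, -1, 0 } gives -53/32
step 8: add BLUE to get RRBRBRBB; options L={ -2, -7/4, -27/16, -53/32 } R={ -13/8, -3/2, -1, 0 } gives -105/64
step 9: add RED to get RRBRBRBBR; options L={ -2, -7/4, -27/16, -53/32 } R={ -105/64, -13/8, -3/2, -1, 0 } gives -211/128
step 10: add RED to get RRBRBRBBRR; options L={ -2, -7/4, -27/16, -53/32 } R={ -211/128, -105/64, -13/8, -3/2, -1, 0 } gives -423/256
step 11: add BLUE to get RRBRBRBBRRB; options L={ -2, -7/4, -27/16, -53/32, -423/256 } R={ -211/128, -105/64, -13/8, -3/2, -1, 0 } gives -845/512
step 12: add BLUE to get RRBRBRBBRRBB; options L={ -2, -7/4, -27/16, -53/32, -423/256, -845/512 } R={ -211/128, -105/64, -13/8, -3/2, -1, 0 } gives -1689/1024
step 13: add BLUE to get RRBRBRBBRRBBB; options L={ -2, -7/4, -27/16, -53/32, -423/256, -845/512, -1689/1024 } R={ -211/128, -105/64, -13/8, -3/2, -1, 0 } gives -3377/2048
step 14: add BLUE to get RRBRBRBBRRBBBB; options L={ -2, -7/4, -27/16, -53/32, -423/256, -845/512, -1689/1024, -3377/2048 } R={ -211/128, -105/64, -13/8, -3/2, -1, 0 } gives -6753/4096
step 15: add BLUE to get RRBRBRBBRRBBBBB; options L={ -2, -7/4, -27/16, -53/32, -423/256, -845/512, -1689/1024, -3377/2048, -6753/4096 } R={ -211/128, -105/64, -13/8, -3/2, -1, 0 } gives -13505/8192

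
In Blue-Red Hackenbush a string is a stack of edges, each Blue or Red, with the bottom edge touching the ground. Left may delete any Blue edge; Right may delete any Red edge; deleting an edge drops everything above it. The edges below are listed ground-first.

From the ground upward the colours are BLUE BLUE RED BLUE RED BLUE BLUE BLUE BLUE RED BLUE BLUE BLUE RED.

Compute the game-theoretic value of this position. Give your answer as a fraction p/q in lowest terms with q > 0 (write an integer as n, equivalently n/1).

7133/4096

step 1: add BLUE to get B; options L={ 0 } R={ none } — 1
step 2: add BLUE to get BB; options L={ 0,1 } R={ none } — 2
step 3: add RED to get BBR; options L={ 0,1 } R={ 2 } — 3/2
step 4: add BLUE to get BBRB; options L={ 0,1,3/2 } R={ 2 } — 7/4
step 5: add RED to get BBRBR; options L={ 0,1,3/2 } R={ 7/4,2 } — 13/8
step 6: add BLUE to get BBRBRB; options L={ 0,1,3/2,13/8 } R={ 7/4,2 } — 27/16
step 7: add BLUE to get BBRBRBB; options L={ 0,1,3/2,13/8,27/16 } R={ 7/4,2 } — 55/32
step 8: add BLUE to get BBRBRBBB; options L={ 0,1,3/2,13/8,27/16,55/32 } R={ 7/4,2 } — 111/64
step 9: add BLUE to get BBRBRBBBB; options L={ 0,1,3/2,13/8,27/16,55/32,111/64 } R={ 7/4,2 } — 223/128
step 10: add RED to get BBRBRBBBBR; options L={ 0,1,3/2,13/8,27/16,55/32,111/64 } R={ 223/128,7/4,2 } — 445/256
step 11: add BLUE to get BBRBRBBBBRB; options L={ 0,1,3/2,13/8,27/16,55/32,111/64,445/256 } R={ 223/128,7/4,2 } — 891/512
step 12: add BLUE to get BBRBRBBBBRBB; options L={ 0,1,3/2,13/8,27/16,55/32,111/64,445/256,891/512 } R={ 223/128,7/4,2 } — 1783/1024
step 13: add BLUE to get BBRBRBBBBRBBB; options L={ 0,1,3/2,13/8,27/16,55/32,111/64,445/256,891/512,1783/1024 } R={ 223/128,7/4,2 } — 3567/2048
step 14: add RED to get BBRBRBBBBRBBBR; options L={ 0,1,3/2,13/8,27/16,55/32,111/64,445/256,891/512,1783/1024 } R={ 3567/2048,223/128,7/4,2 } — 7133/4096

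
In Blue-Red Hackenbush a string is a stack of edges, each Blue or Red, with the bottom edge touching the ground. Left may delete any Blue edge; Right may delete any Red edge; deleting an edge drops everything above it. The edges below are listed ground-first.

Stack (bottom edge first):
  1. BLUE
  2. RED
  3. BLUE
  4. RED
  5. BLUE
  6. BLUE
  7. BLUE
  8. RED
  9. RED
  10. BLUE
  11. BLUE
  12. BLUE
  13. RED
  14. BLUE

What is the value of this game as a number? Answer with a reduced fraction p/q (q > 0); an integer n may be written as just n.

5947/8192

edge 1 of 14 (BLUE): { 0 | — } → 1
edge 2 of 14 (RED): { 0 | 1 } → 1/2
edge 3 of 14 (BLUE): { 0, 1/2 | 1 } → 3/4
edge 4 of 14 (RED): { 0, 1/2 | 3/4, 1 } → 5/8
edge 5 of 14 (BLUE): { 0, 1/2, 5/8 | 3/4, 1 } → 11/16
edge 6 of 14 (BLUE): { 0, 1/2, 5/8, 11/16 | 3/4, 1 } → 23/32
edge 7 of 14 (BLUE): { 0, 1/2, 5/8, 11/16, 23/32 | 3/4, 1 } → 47/64
edge 8 of 14 (RED): { 0, 1/2, 5/8, 11/16, 23/32 | 47/64, 3/4, 1 } → 93/128
edge 9 of 14 (RED): { 0, 1/2, 5/8, 11/16, 23/32 | 93/128, 47/64, 3/4, 1 } → 185/256
edge 10 of 14 (BLUE): { 0, 1/2, 5/8, 11/16, 23/32, 185/256 | 93/128, 47/64, 3/4, 1 } → 371/512
edge 11 of 14 (BLUE): { 0, 1/2, 5/8, 11/16, 23/32, 185/256, 371/512 | 93/128, 47/64, 3/4, 1 } → 743/1024
edge 12 of 14 (BLUE): { 0, 1/2, 5/8, 11/16, 23/32, 185/256, 371/512, 743/1024 | 93/128, 47/64, 3/4, 1 } → 1487/2048
edge 13 of 14 (RED): { 0, 1/2, 5/8, 11/16, 23/32, 185/256, 371/512, 743/1024 | 1487/2048, 93/128, 47/64, 3/4, 1 } → 2973/4096
edge 14 of 14 (BLUE): { 0, 1/2, 5/8, 11/16, 23/32, 185/256, 371/512, 743/1024, 2973/4096 | 1487/2048, 93/128, 47/64, 3/4, 1 } → 5947/8192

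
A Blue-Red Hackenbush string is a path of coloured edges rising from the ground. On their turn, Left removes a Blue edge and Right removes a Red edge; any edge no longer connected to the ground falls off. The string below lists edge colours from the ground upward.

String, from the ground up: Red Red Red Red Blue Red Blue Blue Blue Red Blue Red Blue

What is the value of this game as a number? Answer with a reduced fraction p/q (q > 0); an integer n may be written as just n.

-1813/512

Build v(s[:k]) for k = 1..13, string s = Red Red Red Red Blue Red Blue Blue Blue Red Blue Red Blue.
R: Left { ∅ }, Right { 0 } ⇒ simplest -1
RR: Left { ∅ }, Right { -1, 0 } ⇒ simplest -2
RRR: Left { ∅ }, Right { -2, -1, 0 } ⇒ simplest -3
RRRR: Left { ∅ }, Right { -3, -2, -1, 0 } ⇒ simplest -4
RRRRB: Left { -4 }, Right { -3, -2, -1, 0 } ⇒ simplest -7/2
RRRRBR: Left { -4 }, Right { -7/2, -3, -2, -1, 0 } ⇒ simplest -15/4
RRRRBRB: Left { -4, -15/4 }, Right { -7/2, -3, -2, -1, 0 } ⇒ simplest -29/8
RRRRBRBB: Left { -4, -15/4, -29/8 }, Right { -7/2, -3, -2, -1, 0 } ⇒ simplest -57/16
RRRRBRBBB: Left { -4, -15/4, -29/8, -57/16 }, Right { -7/2, -3, -2, -1, 0 } ⇒ simplest -113/32
RRRRBRBBBR: Left { -4, -15/4, -29/8, -57/16 }, Right { -113/32, -7/2, -3, -2, -1, 0 } ⇒ simplest -227/64
RRRRBRBBBRB: Left { -4, -15/4, -29/8, -57/16, -227/64 }, Right { -113/32, -7/2, -3, -2, -1, 0 } ⇒ simplest -453/128
RRRRBRBBBRBR: Left { -4, -15/4, -29/8, -57/16, -227/64 }, Right { -453/128, -113/32, -7/2, -3, -2, -1, 0 } ⇒ simplest -907/256
RRRRBRBBBRBRB: Left { -4, -15/4, -29/8, -57/16, -227/64, -907/256 }, Right { -453/128, -113/32, -7/2, -3, -2, -1, 0 } ⇒ simplest -1813/512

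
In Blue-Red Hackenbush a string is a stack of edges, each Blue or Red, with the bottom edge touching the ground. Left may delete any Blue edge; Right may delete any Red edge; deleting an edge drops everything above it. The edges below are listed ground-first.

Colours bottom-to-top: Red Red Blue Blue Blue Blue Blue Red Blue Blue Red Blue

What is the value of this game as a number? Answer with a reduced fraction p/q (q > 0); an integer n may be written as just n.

-1061/1024

Recurse on prefixes of the 12-edge string Red Red Blue Blue Blue Blue Blue Red Blue Blue Red Blue:
step 1: add Red to get R; options L={ (no moves) } R={ 0 } -> -1
step 2: add Red to get RR; options L={ (no moves) } R={ -1 0 } -> -2
step 3: add Blue to get RRB; options L={ -2 } R={ -1 0 } -> -3/2
step 4: add Blue to get RRBB; options L={ -2 -3/2 } R={ -1 0 } -> -5/4
step 5: add Blue to get RRBBB; options L={ -2 -3/2 -5/4 } R={ -1 0 } -> -9/8
step 6: add Blue to get RRBBBB; options L={ -2 -3/2 -5/4 -9/8 } R={ -1 0 } -> -17/16
step 7: add Blue to get RRBBBBB; options L={ -2 -3/2 -5/4 -9/8 -17/16 } R={ -1 0 } -> -33/32
step 8: add Red to get RRBBBBBR; options L={ -2 -3/2 -5/4 -9/8 -17/16 } R={ -33/32 -1 0 } -> -67/64
step 9: add Blue to get RRBBBBBRB; options L={ -2 -3/2 -5/4 -9/8 -17/16 -67/64 } R={ -33/32 -1 0 } -> -133/128
step 10: add Blue to get RRBBBBBRBB; options L={ -2 -3/2 -5/4 -9/8 -17/16 -67/64 -133/128 } R={ -33/32 -1 0 } -> -265/256
step 11: add Red to get RRBBBBBRBBR; options L={ -2 -3/2 -5/4 -9/8 -17/16 -67/64 -133/128 } R={ -265/256 -33/32 -1 0 } -> -531/512
step 12: add Blue to get RRBBBBBRBBRB; options L={ -2 -3/2 -5/4 -9/8 -17/16 -67/64 -133/128 -531/512 } R={ -265/256 -33/32 -1 0 } -> -1061/1024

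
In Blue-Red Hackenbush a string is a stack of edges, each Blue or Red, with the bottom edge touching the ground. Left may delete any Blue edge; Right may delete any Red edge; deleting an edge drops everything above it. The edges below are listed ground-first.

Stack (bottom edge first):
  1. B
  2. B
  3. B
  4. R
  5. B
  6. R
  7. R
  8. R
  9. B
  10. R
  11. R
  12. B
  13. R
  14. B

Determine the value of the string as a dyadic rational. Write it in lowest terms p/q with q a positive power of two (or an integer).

5195/2048

Build G(s[:k]) for k = 1..14, string s = B B B R B R R R B R R B R B.
edge 1 of 14 (B): { 0 |  } — 1
edge 2 of 14 (B): { 0; 1 |  } — 2
edge 3 of 14 (B): { 0; 1; 2 |  } — 3
edge 4 of 14 (R): { 0; 1; 2 | 3 } — 5/2
edge 5 of 14 (B): { 0; 1; 2; 5/2 | 3 } — 11/4
edge 6 of 14 (R): { 0; 1; 2; 5/2 | 11/4; 3 } — 21/8
edge 7 of 14 (R): { 0; 1; 2; 5/2 | 21/8; 11/4; 3 } — 41/16
edge 8 of 14 (R): { 0; 1; 2; 5/2 | 41/16; 21/8; 11/4; 3 } — 81/32
edge 9 of 14 (B): { 0; 1; 2; 5/2; 81/32 | 41/16; 21/8; 11/4; 3 } — 163/64
edge 10 of 14 (R): { 0; 1; 2; 5/2; 81/32 | 163/64; 41/16; 21/8; 11/4; 3 } — 325/128
edge 11 of 14 (R): { 0; 1; 2; 5/2; 81/32 | 325/128; 163/64; 41/16; 21/8; 11/4; 3 } — 649/256
edge 12 of 14 (B): { 0; 1; 2; 5/2; 81/32; 649/256 | 325/128; 163/64; 41/16; 21/8; 11/4; 3 } — 1299/512
edge 13 of 14 (R): { 0; 1; 2; 5/2; 81/32; 649/256 | 1299/512; 325/128; 163/64; 41/16; 21/8; 11/4; 3 } — 2597/1024
edge 14 of 14 (B): { 0; 1; 2; 5/2; 81/32; 649/256; 2597/1024 | 1299/512; 325/128; 163/64; 41/16; 21/8; 11/4; 3 } — 5195/2048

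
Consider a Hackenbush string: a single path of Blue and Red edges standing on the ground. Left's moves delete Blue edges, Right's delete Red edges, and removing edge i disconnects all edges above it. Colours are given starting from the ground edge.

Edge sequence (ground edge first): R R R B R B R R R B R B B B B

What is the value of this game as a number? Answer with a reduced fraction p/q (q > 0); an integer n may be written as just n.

Prefix values for R R R B R B R R R B R B B B B via {L|R} + simplicity:
g_1 [R]  L=[(no moves)]  R=[0]  = -1
g_2 [RR]  L=[(no moves)]  R=[-1; 0]  = -2
g_3 [RRR]  L=[(no moves)]  R=[-2; -1; 0]  = -3
g_4 [RRRB]  L=[-3]  R=[-2; -1; 0]  = -5/2
g_5 [RRRBR]  L=[-3]  R=[-5/2; -2; -1; 0]  = -11/4
g_6 [RRRBRB]  L=[-3; -11/4]  R=[-5/2; -2; -1; 0]  = -21/8
g_7 [RRRBRBR]  L=[-3; -11/4]  R=[-21/8; -5/2; -2; -1; 0]  = -43/16
g_8 [RRRBRBRR]  L=[-3; -11/4]  R=[-43/16; -21/8; -5/2; -2; -1; 0]  = -87/32
g_9 [RRRBRBRRR]  L=[-3; -11/4]  R=[-87/32; -43/16; -21/8; -5/2; -2; -1; 0]  = -175/64
g_10 [RRRBRBRRRB]  L=[-3; -11/4; -175/64]  R=[-87/32; -43/16; -21/8; -5/2; -2; -1; 0]  = -349/128
g_11 [RRRBRBRRRBR]  L=[-3; -11/4; -175/64]  R=[-349/128; -87/32; -43/16; -21/8; -5/2; -2; -1; 0]  = -699/256
g_12 [RRRBRBRRRBRB]  L=[-3; -11/4; -175/64; -699/256]  R=[-349/128; -87/32; -43/16; -21/8; -5/2; -2; -1; 0]  = -1397/512
g_13 [RRRBRBRRRBRBB]  L=[-3; -11/4; -175/64; -699/256; -1397/512]  R=[-349/128; -87/32; -43/16; -21/8; -5/2; -2; -1; 0]  = -2793/1024
g_14 [RRRBRBRRRBRBBB]  L=[-3; -11/4; -175/64; -699/256; -1397/512; -2793/1024]  R=[-349/128; -87/32; -43/16; -21/8; -5/2; -2; -1; 0]  = -5585/2048
g_15 [RRRBRBRRRBRBBBB]  L=[-3; -11/4; -175/64; -699/256; -1397/512; -2793/1024; -5585/2048]  R=[-349/128; -87/32; -43/16; -21/8; -5/2; -2; -1; 0]  = -11169/4096

-11169/4096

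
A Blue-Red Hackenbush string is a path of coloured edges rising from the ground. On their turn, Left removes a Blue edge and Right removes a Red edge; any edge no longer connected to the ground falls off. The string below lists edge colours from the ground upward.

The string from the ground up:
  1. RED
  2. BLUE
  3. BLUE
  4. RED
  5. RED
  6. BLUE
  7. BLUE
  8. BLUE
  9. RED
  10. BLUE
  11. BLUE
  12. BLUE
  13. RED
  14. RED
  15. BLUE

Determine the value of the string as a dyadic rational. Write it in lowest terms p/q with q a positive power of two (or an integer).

Prefix values for RED BLUE BLUE RED RED BLUE BLUE BLUE RED BLUE BLUE BLUE RED RED BLUE via {L|R} + simplicity:
step 1: add RED to get R; options L={  } R={ 0 } gives -1
step 2: add BLUE to get RB; options L={ -1 } R={ 0 } gives -1/2
step 3: add BLUE to get RBB; options L={ -1; -1/2 } R={ 0 } gives -1/4
step 4: add RED to get RBBR; options L={ -1; -1/2 } R={ -1/4; 0 } gives -3/8
step 5: add RED to get RBBRR; options L={ -1; -1/2 } R={ -3/8; -1/4; 0 } gives -7/16
step 6: add BLUE to get RBBRRB; options L={ -1; -1/2; -7/16 } R={ -3/8; -1/4; 0 } gives -13/32
step 7: add BLUE to get RBBRRBB; options L={ -1; -1/2; -7/16; -13/32 } R={ -3/8; -1/4; 0 } gives -25/64
step 8: add BLUE to get RBBRRBBB; options L={ -1; -1/2; -7/16; -13/32; -25/64 } R={ -3/8; -1/4; 0 } gives -49/128
step 9: add RED to get RBBRRBBBR; options L={ -1; -1/2; -7/16; -13/32; -25/64 } R={ -49/128; -3/8; -1/4; 0 } gives -99/256
step 10: add BLUE to get RBBRRBBBRB; options L={ -1; -1/2; -7/16; -13/32; -25/64; -99/256 } R={ -49/128; -3/8; -1/4; 0 } gives -197/512
step 11: add BLUE to get RBBRRBBBRBB; options L={ -1; -1/2; -7/16; -13/32; -25/64; -99/256; -197/512 } R={ -49/128; -3/8; -1/4; 0 } gives -393/1024
step 12: add BLUE to get RBBRRBBBRBBB; options L={ -1; -1/2; -7/16; -13/32; -25/64; -99/256; -197/512; -393/1024 } R={ -49/128; -3/8; -1/4; 0 } gives -785/2048
step 13: add RED to get RBBRRBBBRBBBR; options L={ -1; -1/2; -7/16; -13/32; -25/64; -99/256; -197/512; -393/1024 } R={ -785/2048; -49/128; -3/8; -1/4; 0 } gives -1571/4096
step 14: add RED to get RBBRRBBBRBBBRR; options L={ -1; -1/2; -7/16; -13/32; -25/64; -99/256; -197/512; -393/1024 } R={ -1571/4096; -785/2048; -49/128; -3/8; -1/4; 0 } gives -3143/8192
step 15: add BLUE to get RBBRRBBBRBBBRRB; options L={ -1; -1/2; -7/16; -13/32; -25/64; -99/256; -197/512; -393/1024; -3143/8192 } R={ -1571/4096; -785/2048; -49/128; -3/8; -1/4; 0 } gives -6285/16384

-6285/16384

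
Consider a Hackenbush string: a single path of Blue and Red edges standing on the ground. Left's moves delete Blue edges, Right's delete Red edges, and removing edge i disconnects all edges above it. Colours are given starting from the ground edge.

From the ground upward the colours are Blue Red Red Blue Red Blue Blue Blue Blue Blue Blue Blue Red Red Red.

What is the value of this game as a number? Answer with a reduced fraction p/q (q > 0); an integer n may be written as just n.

6129/16384

edge 1 of 15 (Blue): { 0 | — } so 1
edge 2 of 15 (Red): { 0 | 1 } so 1/2
edge 3 of 15 (Red): { 0 | 1/2 1 } so 1/4
edge 4 of 15 (Blue): { 0 1/4 | 1/2 1 } so 3/8
edge 5 of 15 (Red): { 0 1/4 | 3/8 1/2 1 } so 5/16
edge 6 of 15 (Blue): { 0 1/4 5/16 | 3/8 1/2 1 } so 11/32
edge 7 of 15 (Blue): { 0 1/4 5/16 11/32 | 3/8 1/2 1 } so 23/64
edge 8 of 15 (Blue): { 0 1/4 5/16 11/32 23/64 | 3/8 1/2 1 } so 47/128
edge 9 of 15 (Blue): { 0 1/4 5/16 11/32 23/64 47/128 | 3/8 1/2 1 } so 95/256
edge 10 of 15 (Blue): { 0 1/4 5/16 11/32 23/64 47/128 95/256 | 3/8 1/2 1 } so 191/512
edge 11 of 15 (Blue): { 0 1/4 5/16 11/32 23/64 47/128 95/256 191/512 | 3/8 1/2 1 } so 383/1024
edge 12 of 15 (Blue): { 0 1/4 5/16 11/32 23/64 47/128 95/256 191/512 383/1024 | 3/8 1/2 1 } so 767/2048
edge 13 of 15 (Red): { 0 1/4 5/16 11/32 23/64 47/128 95/256 191/512 383/1024 | 767/2048 3/8 1/2 1 } so 1533/4096
edge 14 of 15 (Red): { 0 1/4 5/16 11/32 23/64 47/128 95/256 191/512 383/1024 | 1533/4096 767/2048 3/8 1/2 1 } so 3065/8192
edge 15 of 15 (Red): { 0 1/4 5/16 11/32 23/64 47/128 95/256 191/512 383/1024 | 3065/8192 1533/4096 767/2048 3/8 1/2 1 } so 6129/16384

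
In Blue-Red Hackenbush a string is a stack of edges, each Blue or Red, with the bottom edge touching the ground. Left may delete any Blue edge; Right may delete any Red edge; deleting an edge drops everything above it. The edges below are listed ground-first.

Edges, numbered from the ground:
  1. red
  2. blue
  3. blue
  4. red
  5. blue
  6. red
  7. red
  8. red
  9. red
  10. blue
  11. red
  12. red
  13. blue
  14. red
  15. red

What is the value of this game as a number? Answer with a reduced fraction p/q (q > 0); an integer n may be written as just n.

-6071/16384

r: Left { ∅ }, Right { 0 } gives simplest -1
rb: Left { -1 }, Right { 0 } gives simplest -1/2
rbb: Left { -1; -1/2 }, Right { 0 } gives simplest -1/4
rbbr: Left { -1; -1/2 }, Right { -1/4; 0 } gives simplest -3/8
rbbrb: Left { -1; -1/2; -3/8 }, Right { -1/4; 0 } gives simplest -5/16
rbbrbr: Left { -1; -1/2; -3/8 }, Right { -5/16; -1/4; 0 } gives simplest -11/32
rbbrbrr: Left { -1; -1/2; -3/8 }, Right { -11/32; -5/16; -1/4; 0 } gives simplest -23/64
rbbrbrrr: Left { -1; -1/2; -3/8 }, Right { -23/64; -11/32; -5/16; -1/4; 0 } gives simplest -47/128
rbbrbrrrr: Left { -1; -1/2; -3/8 }, Right { -47/128; -23/64; -11/32; -5/16; -1/4; 0 } gives simplest -95/256
rbbrbrrrrb: Left { -1; -1/2; -3/8; -95/256 }, Right { -47/128; -23/64; -11/32; -5/16; -1/4; 0 } gives simplest -189/512
rbbrbrrrrbr: Left { -1; -1/2; -3/8; -95/256 }, Right { -189/512; -47/128; -23/64; -11/32; -5/16; -1/4; 0 } gives simplest -379/1024
rbbrbrrrrbrr: Left { -1; -1/2; -3/8; -95/256 }, Right { -379/1024; -189/512; -47/128; -23/64; -11/32; -5/16; -1/4; 0 } gives simplest -759/2048
rbbrbrrrrbrrb: Left { -1; -1/2; -3/8; -95/256; -759/2048 }, Right { -379/1024; -189/512; -47/128; -23/64; -11/32; -5/16; -1/4; 0 } gives simplest -1517/4096
rbbrbrrrrbrrbr: Left { -1; -1/2; -3/8; -95/256; -759/2048 }, Right { -1517/4096; -379/1024; -189/512; -47/128; -23/64; -11/32; -5/16; -1/4; 0 } gives simplest -3035/8192
rbbrbrrrrbrrbrr: Left { -1; -1/2; -3/8; -95/256; -759/2048 }, Right { -3035/8192; -1517/4096; -379/1024; -189/512; -47/128; -23/64; -11/32; -5/16; -1/4; 0 } gives simplest -6071/16384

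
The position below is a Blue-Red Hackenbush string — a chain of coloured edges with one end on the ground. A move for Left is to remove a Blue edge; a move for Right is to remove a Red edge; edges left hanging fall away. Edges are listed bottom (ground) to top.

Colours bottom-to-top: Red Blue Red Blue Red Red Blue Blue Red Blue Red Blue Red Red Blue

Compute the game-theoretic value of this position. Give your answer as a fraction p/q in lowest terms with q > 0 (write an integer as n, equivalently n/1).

R: Left { (no moves) }, Right { 0 } → simplest -1
RB: Left { -1 }, Right { 0 } → simplest -1/2
RBR: Left { -1 }, Right { -1/2, 0 } → simplest -3/4
RBRB: Left { -1, -3/4 }, Right { -1/2, 0 } → simplest -5/8
RBRBR: Left { -1, -3/4 }, Right { -5/8, -1/2, 0 } → simplest -11/16
RBRBRR: Left { -1, -3/4 }, Right { -11/16, -5/8, -1/2, 0 } → simplest -23/32
RBRBRRB: Left { -1, -3/4, -23/32 }, Right { -11/16, -5/8, -1/2, 0 } → simplest -45/64
RBRBRRBB: Left { -1, -3/4, -23/32, -45/64 }, Right { -11/16, -5/8, -1/2, 0 } → simplest -89/128
RBRBRRBBR: Left { -1, -3/4, -23/32, -45/64 }, Right { -89/128, -11/16, -5/8, -1/2, 0 } → simplest -179/256
RBRBRRBBRB: Left { -1, -3/4, -23/32, -45/64, -179/256 }, Right { -89/128, -11/16, -5/8, -1/2, 0 } → simplest -357/512
RBRBRRBBRBR: Left { -1, -3/4, -23/32, -45/64, -179/256 }, Right { -357/512, -89/128, -11/16, -5/8, -1/2, 0 } → simplest -715/1024
RBRBRRBBRBRB: Left { -1, -3/4, -23/32, -45/64, -179/256, -715/1024 }, Right { -357/512, -89/128, -11/16, -5/8, -1/2, 0 } → simplest -1429/2048
RBRBRRBBRBRBR: Left { -1, -3/4, -23/32, -45/64, -179/256, -715/1024 }, Right { -1429/2048, -357/512, -89/128, -11/16, -5/8, -1/2, 0 } → simplest -2859/4096
RBRBRRBBRBRBRR: Left { -1, -3/4, -23/32, -45/64, -179/256, -715/1024 }, Right { -2859/4096, -1429/2048, -357/512, -89/128, -11/16, -5/8, -1/2, 0 } → simplest -5719/8192
RBRBRRBBRBRBRRB: Left { -1, -3/4, -23/32, -45/64, -179/256, -715/1024, -5719/8192 }, Right { -2859/4096, -1429/2048, -357/512, -89/128, -11/16, -5/8, -1/2, 0 } → simplest -11437/16384

-11437/16384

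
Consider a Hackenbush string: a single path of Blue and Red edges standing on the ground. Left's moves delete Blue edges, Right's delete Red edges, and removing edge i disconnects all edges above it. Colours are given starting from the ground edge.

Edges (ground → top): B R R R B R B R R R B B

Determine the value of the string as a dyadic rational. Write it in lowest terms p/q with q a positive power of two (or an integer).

Prefix values for B R R R B R B R R R B B via {L|R} + simplicity:
edge 1 of 12 (B): { 0 |  } → 1
edge 2 of 12 (R): { 0 | 1 } → 1/2
edge 3 of 12 (R): { 0 | 1/2, 1 } → 1/4
edge 4 of 12 (R): { 0 | 1/4, 1/2, 1 } → 1/8
edge 5 of 12 (B): { 0, 1/8 | 1/4, 1/2, 1 } → 3/16
edge 6 of 12 (R): { 0, 1/8 | 3/16, 1/4, 1/2, 1 } → 5/32
edge 7 of 12 (B): { 0, 1/8, 5/32 | 3/16, 1/4, 1/2, 1 } → 11/64
edge 8 of 12 (R): { 0, 1/8, 5/32 | 11/64, 3/16, 1/4, 1/2, 1 } → 21/128
edge 9 of 12 (R): { 0, 1/8, 5/32 | 21/128, 11/64, 3/16, 1/4, 1/2, 1 } → 41/256
edge 10 of 12 (R): { 0, 1/8, 5/32 | 41/256, 21/128, 11/64, 3/16, 1/4, 1/2, 1 } → 81/512
edge 11 of 12 (B): { 0, 1/8, 5/32, 81/512 | 41/256, 21/128, 11/64, 3/16, 1/4, 1/2, 1 } → 163/1024
edge 12 of 12 (B): { 0, 1/8, 5/32, 81/512, 163/1024 | 41/256, 21/128, 11/64, 3/16, 1/4, 1/2, 1 } → 327/2048

327/2048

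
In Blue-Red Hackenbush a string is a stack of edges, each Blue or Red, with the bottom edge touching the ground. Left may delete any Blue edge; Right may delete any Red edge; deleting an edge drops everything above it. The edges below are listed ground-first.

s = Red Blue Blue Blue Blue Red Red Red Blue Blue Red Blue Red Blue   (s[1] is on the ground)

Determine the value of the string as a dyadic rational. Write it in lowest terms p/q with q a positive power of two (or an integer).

-917/8192

Prefix values for Red Blue Blue Blue Blue Red Red Red Blue Blue Red Blue Red Blue via {L|R} + simplicity:
value_1 [R]  L=[(no moves)]  R=[0]  => -1
value_2 [RB]  L=[-1]  R=[0]  => -1/2
value_3 [RBB]  L=[-1 -1/2]  R=[0]  => -1/4
value_4 [RBBB]  L=[-1 -1/2 -1/4]  R=[0]  => -1/8
value_5 [RBBBB]  L=[-1 -1/2 -1/4 -1/8]  R=[0]  => -1/16
value_6 [RBBBBR]  L=[-1 -1/2 -1/4 -1/8]  R=[-1/16 0]  => -3/32
value_7 [RBBBBRR]  L=[-1 -1/2 -1/4 -1/8]  R=[-3/32 -1/16 0]  => -7/64
value_8 [RBBBBRRR]  L=[-1 -1/2 -1/4 -1/8]  R=[-7/64 -3/32 -1/16 0]  => -15/128
value_9 [RBBBBRRRB]  L=[-1 -1/2 -1/4 -1/8 -15/128]  R=[-7/64 -3/32 -1/16 0]  => -29/256
value_10 [RBBBBRRRBB]  L=[-1 -1/2 -1/4 -1/8 -15/128 -29/256]  R=[-7/64 -3/32 -1/16 0]  => -57/512
value_11 [RBBBBRRRBBR]  L=[-1 -1/2 -1/4 -1/8 -15/128 -29/256]  R=[-57/512 -7/64 -3/32 -1/16 0]  => -115/1024
value_12 [RBBBBRRRBBRB]  L=[-1 -1/2 -1/4 -1/8 -15/128 -29/256 -115/1024]  R=[-57/512 -7/64 -3/32 -1/16 0]  => -229/2048
value_13 [RBBBBRRRBBRBR]  L=[-1 -1/2 -1/4 -1/8 -15/128 -29/256 -115/1024]  R=[-229/2048 -57/512 -7/64 -3/32 -1/16 0]  => -459/4096
value_14 [RBBBBRRRBBRBRB]  L=[-1 -1/2 -1/4 -1/8 -15/128 -29/256 -115/1024 -459/4096]  R=[-229/2048 -57/512 -7/64 -3/32 -1/16 0]  => -917/8192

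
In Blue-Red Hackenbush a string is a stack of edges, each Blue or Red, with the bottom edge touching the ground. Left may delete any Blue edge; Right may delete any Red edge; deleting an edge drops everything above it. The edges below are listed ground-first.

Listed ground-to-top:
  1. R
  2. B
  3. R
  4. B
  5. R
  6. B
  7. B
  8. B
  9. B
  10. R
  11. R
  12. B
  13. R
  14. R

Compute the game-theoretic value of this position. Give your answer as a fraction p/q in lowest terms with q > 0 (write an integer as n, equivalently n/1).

-5175/8192

v_1 [R]  L=[]  R=[0]  -> -1
v_2 [RB]  L=[-1]  R=[0]  -> -1/2
v_3 [RBR]  L=[-1]  R=[-1/2 0]  -> -3/4
v_4 [RBRB]  L=[-1 -3/4]  R=[-1/2 0]  -> -5/8
v_5 [RBRBR]  L=[-1 -3/4]  R=[-5/8 -1/2 0]  -> -11/16
v_6 [RBRBRB]  L=[-1 -3/4 -11/16]  R=[-5/8 -1/2 0]  -> -21/32
v_7 [RBRBRBB]  L=[-1 -3/4 -11/16 -21/32]  R=[-5/8 -1/2 0]  -> -41/64
v_8 [RBRBRBBB]  L=[-1 -3/4 -11/16 -21/32 -41/64]  R=[-5/8 -1/2 0]  -> -81/128
v_9 [RBRBRBBBB]  L=[-1 -3/4 -11/16 -21/32 -41/64 -81/128]  R=[-5/8 -1/2 0]  -> -161/256
v_10 [RBRBRBBBBR]  L=[-1 -3/4 -11/16 -21/32 -41/64 -81/128]  R=[-161/256 -5/8 -1/2 0]  -> -323/512
v_11 [RBRBRBBBBRR]  L=[-1 -3/4 -11/16 -21/32 -41/64 -81/128]  R=[-323/512 -161/256 -5/8 -1/2 0]  -> -647/1024
v_12 [RBRBRBBBBRRB]  L=[-1 -3/4 -11/16 -21/32 -41/64 -81/128 -647/1024]  R=[-323/512 -161/256 -5/8 -1/2 0]  -> -1293/2048
v_13 [RBRBRBBBBRRBR]  L=[-1 -3/4 -11/16 -21/32 -41/64 -81/128 -647/1024]  R=[-1293/2048 -323/512 -161/256 -5/8 -1/2 0]  -> -2587/4096
v_14 [RBRBRBBBBRRBRR]  L=[-1 -3/4 -11/16 -21/32 -41/64 -81/128 -647/1024]  R=[-2587/4096 -1293/2048 -323/512 -161/256 -5/8 -1/2 0]  -> -5175/8192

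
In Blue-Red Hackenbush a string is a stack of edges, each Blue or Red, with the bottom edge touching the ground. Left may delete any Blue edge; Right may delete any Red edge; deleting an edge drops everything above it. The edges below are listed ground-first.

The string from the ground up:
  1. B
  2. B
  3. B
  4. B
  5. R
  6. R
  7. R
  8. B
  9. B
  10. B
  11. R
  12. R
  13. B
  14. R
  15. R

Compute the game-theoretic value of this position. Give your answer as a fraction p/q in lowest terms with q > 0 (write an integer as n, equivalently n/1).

v_1 [B]  L=[0]  R=[—]  — 1
v_2 [BB]  L=[0, 1]  R=[—]  — 2
v_3 [BBB]  L=[0, 1, 2]  R=[—]  — 3
v_4 [BBBB]  L=[0, 1, 2, 3]  R=[—]  — 4
v_5 [BBBBR]  L=[0, 1, 2, 3]  R=[4]  — 7/2
v_6 [BBBBRR]  L=[0, 1, 2, 3]  R=[7/2, 4]  — 13/4
v_7 [BBBBRRR]  L=[0, 1, 2, 3]  R=[13/4, 7/2, 4]  — 25/8
v_8 [BBBBRRRB]  L=[0, 1, 2, 3, 25/8]  R=[13/4, 7/2, 4]  — 51/16
v_9 [BBBBRRRBB]  L=[0, 1, 2, 3, 25/8, 51/16]  R=[13/4, 7/2, 4]  — 103/32
v_10 [BBBBRRRBBB]  L=[0, 1, 2, 3, 25/8, 51/16, 103/32]  R=[13/4, 7/2, 4]  — 207/64
v_11 [BBBBRRRBBBR]  L=[0, 1, 2, 3, 25/8, 51/16, 103/32]  R=[207/64, 13/4, 7/2, 4]  — 413/128
v_12 [BBBBRRRBBBRR]  L=[0, 1, 2, 3, 25/8, 51/16, 103/32]  R=[413/128, 207/64, 13/4, 7/2, 4]  — 825/256
v_13 [BBBBRRRBBBRRB]  L=[0, 1, 2, 3, 25/8, 51/16, 103/32, 825/256]  R=[413/128, 207/64, 13/4, 7/2, 4]  — 1651/512
v_14 [BBBBRRRBBBRRBR]  L=[0, 1, 2, 3, 25/8, 51/16, 103/32, 825/256]  R=[1651/512, 413/128, 207/64, 13/4, 7/2, 4]  — 3301/1024
v_15 [BBBBRRRBBBRRBRR]  L=[0, 1, 2, 3, 25/8, 51/16, 103/32, 825/256]  R=[3301/1024, 1651/512, 413/128, 207/64, 13/4, 7/2, 4]  — 6601/2048

6601/2048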